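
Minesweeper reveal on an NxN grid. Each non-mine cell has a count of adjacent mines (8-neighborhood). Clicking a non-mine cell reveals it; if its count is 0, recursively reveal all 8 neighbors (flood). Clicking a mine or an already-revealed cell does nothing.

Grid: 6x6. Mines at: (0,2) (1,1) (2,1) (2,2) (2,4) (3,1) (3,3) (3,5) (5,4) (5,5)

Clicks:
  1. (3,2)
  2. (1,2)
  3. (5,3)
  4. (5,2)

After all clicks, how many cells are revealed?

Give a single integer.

Answer: 10

Derivation:
Click 1 (3,2) count=4: revealed 1 new [(3,2)] -> total=1
Click 2 (1,2) count=4: revealed 1 new [(1,2)] -> total=2
Click 3 (5,3) count=1: revealed 1 new [(5,3)] -> total=3
Click 4 (5,2) count=0: revealed 7 new [(4,0) (4,1) (4,2) (4,3) (5,0) (5,1) (5,2)] -> total=10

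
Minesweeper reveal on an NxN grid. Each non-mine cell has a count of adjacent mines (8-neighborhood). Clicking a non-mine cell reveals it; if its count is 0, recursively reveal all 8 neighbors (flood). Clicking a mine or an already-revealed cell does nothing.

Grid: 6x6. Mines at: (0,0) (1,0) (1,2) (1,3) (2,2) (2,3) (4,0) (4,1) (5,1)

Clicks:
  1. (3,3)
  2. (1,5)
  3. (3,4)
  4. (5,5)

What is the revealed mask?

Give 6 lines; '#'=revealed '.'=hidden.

Click 1 (3,3) count=2: revealed 1 new [(3,3)] -> total=1
Click 2 (1,5) count=0: revealed 17 new [(0,4) (0,5) (1,4) (1,5) (2,4) (2,5) (3,2) (3,4) (3,5) (4,2) (4,3) (4,4) (4,5) (5,2) (5,3) (5,4) (5,5)] -> total=18
Click 3 (3,4) count=1: revealed 0 new [(none)] -> total=18
Click 4 (5,5) count=0: revealed 0 new [(none)] -> total=18

Answer: ....##
....##
....##
..####
..####
..####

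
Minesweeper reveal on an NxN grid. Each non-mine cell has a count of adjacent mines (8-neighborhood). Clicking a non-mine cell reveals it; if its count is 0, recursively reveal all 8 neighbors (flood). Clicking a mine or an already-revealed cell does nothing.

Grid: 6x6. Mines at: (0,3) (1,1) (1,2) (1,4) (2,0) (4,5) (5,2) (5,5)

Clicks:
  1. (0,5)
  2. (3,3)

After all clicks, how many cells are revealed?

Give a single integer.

Click 1 (0,5) count=1: revealed 1 new [(0,5)] -> total=1
Click 2 (3,3) count=0: revealed 12 new [(2,1) (2,2) (2,3) (2,4) (3,1) (3,2) (3,3) (3,4) (4,1) (4,2) (4,3) (4,4)] -> total=13

Answer: 13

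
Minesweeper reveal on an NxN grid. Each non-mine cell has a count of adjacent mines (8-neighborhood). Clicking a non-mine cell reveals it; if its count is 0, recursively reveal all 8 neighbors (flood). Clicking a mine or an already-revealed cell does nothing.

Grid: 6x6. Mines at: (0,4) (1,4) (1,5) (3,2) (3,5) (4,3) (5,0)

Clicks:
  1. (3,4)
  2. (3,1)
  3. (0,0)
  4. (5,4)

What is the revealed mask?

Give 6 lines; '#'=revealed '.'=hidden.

Click 1 (3,4) count=2: revealed 1 new [(3,4)] -> total=1
Click 2 (3,1) count=1: revealed 1 new [(3,1)] -> total=2
Click 3 (0,0) count=0: revealed 15 new [(0,0) (0,1) (0,2) (0,3) (1,0) (1,1) (1,2) (1,3) (2,0) (2,1) (2,2) (2,3) (3,0) (4,0) (4,1)] -> total=17
Click 4 (5,4) count=1: revealed 1 new [(5,4)] -> total=18

Answer: ####..
####..
####..
##..#.
##....
....#.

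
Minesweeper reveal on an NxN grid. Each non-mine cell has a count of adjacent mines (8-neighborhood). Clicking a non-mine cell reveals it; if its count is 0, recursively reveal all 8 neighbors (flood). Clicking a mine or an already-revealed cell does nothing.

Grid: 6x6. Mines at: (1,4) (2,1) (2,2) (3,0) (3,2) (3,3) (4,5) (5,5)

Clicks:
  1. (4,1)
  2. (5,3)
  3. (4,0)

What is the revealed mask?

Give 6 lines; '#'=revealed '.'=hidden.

Answer: ......
......
......
......
#####.
#####.

Derivation:
Click 1 (4,1) count=2: revealed 1 new [(4,1)] -> total=1
Click 2 (5,3) count=0: revealed 9 new [(4,0) (4,2) (4,3) (4,4) (5,0) (5,1) (5,2) (5,3) (5,4)] -> total=10
Click 3 (4,0) count=1: revealed 0 new [(none)] -> total=10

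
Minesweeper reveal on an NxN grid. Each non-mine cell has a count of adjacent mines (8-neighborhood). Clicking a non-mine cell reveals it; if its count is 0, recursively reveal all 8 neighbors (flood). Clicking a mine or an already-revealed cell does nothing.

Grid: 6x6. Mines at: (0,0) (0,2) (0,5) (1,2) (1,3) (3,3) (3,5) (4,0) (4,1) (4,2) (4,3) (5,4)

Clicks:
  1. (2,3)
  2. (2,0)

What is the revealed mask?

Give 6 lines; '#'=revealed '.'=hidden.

Answer: ......
##....
##.#..
##....
......
......

Derivation:
Click 1 (2,3) count=3: revealed 1 new [(2,3)] -> total=1
Click 2 (2,0) count=0: revealed 6 new [(1,0) (1,1) (2,0) (2,1) (3,0) (3,1)] -> total=7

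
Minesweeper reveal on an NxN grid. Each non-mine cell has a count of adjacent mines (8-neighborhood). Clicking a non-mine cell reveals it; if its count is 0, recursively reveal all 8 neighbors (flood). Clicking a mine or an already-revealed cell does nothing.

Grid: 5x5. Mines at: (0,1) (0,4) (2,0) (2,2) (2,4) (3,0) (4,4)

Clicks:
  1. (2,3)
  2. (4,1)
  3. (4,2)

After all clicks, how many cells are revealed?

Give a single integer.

Answer: 7

Derivation:
Click 1 (2,3) count=2: revealed 1 new [(2,3)] -> total=1
Click 2 (4,1) count=1: revealed 1 new [(4,1)] -> total=2
Click 3 (4,2) count=0: revealed 5 new [(3,1) (3,2) (3,3) (4,2) (4,3)] -> total=7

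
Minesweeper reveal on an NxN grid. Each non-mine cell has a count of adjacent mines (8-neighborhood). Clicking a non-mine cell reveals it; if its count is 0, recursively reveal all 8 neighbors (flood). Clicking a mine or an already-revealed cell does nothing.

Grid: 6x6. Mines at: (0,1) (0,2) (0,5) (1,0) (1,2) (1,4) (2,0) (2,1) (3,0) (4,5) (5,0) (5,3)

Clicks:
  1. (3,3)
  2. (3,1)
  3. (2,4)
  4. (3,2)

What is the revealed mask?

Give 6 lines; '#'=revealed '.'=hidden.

Click 1 (3,3) count=0: revealed 9 new [(2,2) (2,3) (2,4) (3,2) (3,3) (3,4) (4,2) (4,3) (4,4)] -> total=9
Click 2 (3,1) count=3: revealed 1 new [(3,1)] -> total=10
Click 3 (2,4) count=1: revealed 0 new [(none)] -> total=10
Click 4 (3,2) count=1: revealed 0 new [(none)] -> total=10

Answer: ......
......
..###.
.####.
..###.
......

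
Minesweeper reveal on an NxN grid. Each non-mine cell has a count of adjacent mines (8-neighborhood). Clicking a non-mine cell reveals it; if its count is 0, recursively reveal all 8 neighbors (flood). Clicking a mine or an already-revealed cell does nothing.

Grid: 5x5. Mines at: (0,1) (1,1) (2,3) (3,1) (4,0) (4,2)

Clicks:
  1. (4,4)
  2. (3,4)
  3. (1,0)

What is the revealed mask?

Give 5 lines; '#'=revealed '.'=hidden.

Answer: .....
#....
.....
...##
...##

Derivation:
Click 1 (4,4) count=0: revealed 4 new [(3,3) (3,4) (4,3) (4,4)] -> total=4
Click 2 (3,4) count=1: revealed 0 new [(none)] -> total=4
Click 3 (1,0) count=2: revealed 1 new [(1,0)] -> total=5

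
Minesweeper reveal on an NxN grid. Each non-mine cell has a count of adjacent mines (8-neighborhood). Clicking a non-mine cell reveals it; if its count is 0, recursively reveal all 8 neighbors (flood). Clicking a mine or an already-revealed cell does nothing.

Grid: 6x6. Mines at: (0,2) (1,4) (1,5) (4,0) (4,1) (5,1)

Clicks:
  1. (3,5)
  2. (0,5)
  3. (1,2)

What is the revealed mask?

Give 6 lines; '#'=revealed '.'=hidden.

Click 1 (3,5) count=0: revealed 26 new [(0,0) (0,1) (1,0) (1,1) (1,2) (1,3) (2,0) (2,1) (2,2) (2,3) (2,4) (2,5) (3,0) (3,1) (3,2) (3,3) (3,4) (3,5) (4,2) (4,3) (4,4) (4,5) (5,2) (5,3) (5,4) (5,5)] -> total=26
Click 2 (0,5) count=2: revealed 1 new [(0,5)] -> total=27
Click 3 (1,2) count=1: revealed 0 new [(none)] -> total=27

Answer: ##...#
####..
######
######
..####
..####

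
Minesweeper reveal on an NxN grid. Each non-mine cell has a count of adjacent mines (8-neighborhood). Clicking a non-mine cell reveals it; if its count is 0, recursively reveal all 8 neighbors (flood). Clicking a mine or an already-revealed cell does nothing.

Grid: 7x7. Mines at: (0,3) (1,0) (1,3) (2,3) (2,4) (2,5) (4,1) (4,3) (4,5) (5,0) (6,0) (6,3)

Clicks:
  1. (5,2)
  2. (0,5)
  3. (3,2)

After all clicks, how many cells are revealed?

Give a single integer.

Click 1 (5,2) count=3: revealed 1 new [(5,2)] -> total=1
Click 2 (0,5) count=0: revealed 6 new [(0,4) (0,5) (0,6) (1,4) (1,5) (1,6)] -> total=7
Click 3 (3,2) count=3: revealed 1 new [(3,2)] -> total=8

Answer: 8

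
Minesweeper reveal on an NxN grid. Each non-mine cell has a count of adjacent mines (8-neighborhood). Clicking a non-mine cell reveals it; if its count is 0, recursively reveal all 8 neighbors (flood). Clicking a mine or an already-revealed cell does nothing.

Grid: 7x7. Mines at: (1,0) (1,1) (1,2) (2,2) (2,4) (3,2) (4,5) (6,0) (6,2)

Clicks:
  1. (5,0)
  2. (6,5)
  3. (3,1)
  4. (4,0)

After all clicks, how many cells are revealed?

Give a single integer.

Click 1 (5,0) count=1: revealed 1 new [(5,0)] -> total=1
Click 2 (6,5) count=0: revealed 8 new [(5,3) (5,4) (5,5) (5,6) (6,3) (6,4) (6,5) (6,6)] -> total=9
Click 3 (3,1) count=2: revealed 1 new [(3,1)] -> total=10
Click 4 (4,0) count=0: revealed 6 new [(2,0) (2,1) (3,0) (4,0) (4,1) (5,1)] -> total=16

Answer: 16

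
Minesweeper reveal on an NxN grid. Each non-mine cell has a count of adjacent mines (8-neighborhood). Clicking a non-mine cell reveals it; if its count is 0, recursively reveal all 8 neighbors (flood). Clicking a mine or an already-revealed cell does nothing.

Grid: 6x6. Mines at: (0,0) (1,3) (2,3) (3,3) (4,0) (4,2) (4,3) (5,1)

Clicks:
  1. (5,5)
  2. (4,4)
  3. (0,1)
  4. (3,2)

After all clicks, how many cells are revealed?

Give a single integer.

Answer: 14

Derivation:
Click 1 (5,5) count=0: revealed 12 new [(0,4) (0,5) (1,4) (1,5) (2,4) (2,5) (3,4) (3,5) (4,4) (4,5) (5,4) (5,5)] -> total=12
Click 2 (4,4) count=2: revealed 0 new [(none)] -> total=12
Click 3 (0,1) count=1: revealed 1 new [(0,1)] -> total=13
Click 4 (3,2) count=4: revealed 1 new [(3,2)] -> total=14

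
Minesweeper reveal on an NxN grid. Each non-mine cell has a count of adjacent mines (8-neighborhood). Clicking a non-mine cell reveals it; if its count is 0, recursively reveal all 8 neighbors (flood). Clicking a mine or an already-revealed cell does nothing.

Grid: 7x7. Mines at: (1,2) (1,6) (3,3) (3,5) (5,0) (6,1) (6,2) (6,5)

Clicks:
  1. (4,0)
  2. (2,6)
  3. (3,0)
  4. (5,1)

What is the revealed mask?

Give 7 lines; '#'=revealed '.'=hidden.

Answer: ##.....
##.....
###...#
###....
###....
.#.....
.......

Derivation:
Click 1 (4,0) count=1: revealed 1 new [(4,0)] -> total=1
Click 2 (2,6) count=2: revealed 1 new [(2,6)] -> total=2
Click 3 (3,0) count=0: revealed 12 new [(0,0) (0,1) (1,0) (1,1) (2,0) (2,1) (2,2) (3,0) (3,1) (3,2) (4,1) (4,2)] -> total=14
Click 4 (5,1) count=3: revealed 1 new [(5,1)] -> total=15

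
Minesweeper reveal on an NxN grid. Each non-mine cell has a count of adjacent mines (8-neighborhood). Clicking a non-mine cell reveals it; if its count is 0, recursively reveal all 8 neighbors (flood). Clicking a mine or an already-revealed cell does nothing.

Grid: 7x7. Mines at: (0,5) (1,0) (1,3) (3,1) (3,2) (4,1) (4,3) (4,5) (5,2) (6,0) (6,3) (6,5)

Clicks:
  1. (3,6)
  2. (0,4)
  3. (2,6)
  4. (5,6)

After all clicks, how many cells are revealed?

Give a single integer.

Answer: 11

Derivation:
Click 1 (3,6) count=1: revealed 1 new [(3,6)] -> total=1
Click 2 (0,4) count=2: revealed 1 new [(0,4)] -> total=2
Click 3 (2,6) count=0: revealed 8 new [(1,4) (1,5) (1,6) (2,4) (2,5) (2,6) (3,4) (3,5)] -> total=10
Click 4 (5,6) count=2: revealed 1 new [(5,6)] -> total=11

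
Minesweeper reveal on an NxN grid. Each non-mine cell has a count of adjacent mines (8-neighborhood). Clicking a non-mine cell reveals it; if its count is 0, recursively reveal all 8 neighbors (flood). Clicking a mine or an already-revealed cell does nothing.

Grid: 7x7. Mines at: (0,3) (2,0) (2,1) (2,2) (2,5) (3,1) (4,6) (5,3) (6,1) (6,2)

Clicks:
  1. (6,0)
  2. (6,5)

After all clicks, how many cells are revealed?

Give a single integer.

Click 1 (6,0) count=1: revealed 1 new [(6,0)] -> total=1
Click 2 (6,5) count=0: revealed 6 new [(5,4) (5,5) (5,6) (6,4) (6,5) (6,6)] -> total=7

Answer: 7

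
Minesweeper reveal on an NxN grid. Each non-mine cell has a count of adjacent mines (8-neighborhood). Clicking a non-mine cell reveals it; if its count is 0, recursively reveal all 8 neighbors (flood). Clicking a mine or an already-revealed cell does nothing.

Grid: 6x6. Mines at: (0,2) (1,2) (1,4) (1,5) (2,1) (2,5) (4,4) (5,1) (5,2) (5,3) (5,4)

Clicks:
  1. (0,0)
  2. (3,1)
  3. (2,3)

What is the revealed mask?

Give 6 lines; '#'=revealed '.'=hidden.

Answer: ##....
##....
...#..
.#....
......
......

Derivation:
Click 1 (0,0) count=0: revealed 4 new [(0,0) (0,1) (1,0) (1,1)] -> total=4
Click 2 (3,1) count=1: revealed 1 new [(3,1)] -> total=5
Click 3 (2,3) count=2: revealed 1 new [(2,3)] -> total=6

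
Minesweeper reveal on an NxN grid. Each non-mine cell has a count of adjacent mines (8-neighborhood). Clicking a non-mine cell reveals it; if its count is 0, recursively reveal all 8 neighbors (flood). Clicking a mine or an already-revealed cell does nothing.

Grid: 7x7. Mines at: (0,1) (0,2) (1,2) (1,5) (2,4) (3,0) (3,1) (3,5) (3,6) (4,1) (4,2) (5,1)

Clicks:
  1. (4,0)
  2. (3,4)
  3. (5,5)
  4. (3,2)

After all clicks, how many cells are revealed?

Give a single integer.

Answer: 17

Derivation:
Click 1 (4,0) count=4: revealed 1 new [(4,0)] -> total=1
Click 2 (3,4) count=2: revealed 1 new [(3,4)] -> total=2
Click 3 (5,5) count=0: revealed 14 new [(4,3) (4,4) (4,5) (4,6) (5,2) (5,3) (5,4) (5,5) (5,6) (6,2) (6,3) (6,4) (6,5) (6,6)] -> total=16
Click 4 (3,2) count=3: revealed 1 new [(3,2)] -> total=17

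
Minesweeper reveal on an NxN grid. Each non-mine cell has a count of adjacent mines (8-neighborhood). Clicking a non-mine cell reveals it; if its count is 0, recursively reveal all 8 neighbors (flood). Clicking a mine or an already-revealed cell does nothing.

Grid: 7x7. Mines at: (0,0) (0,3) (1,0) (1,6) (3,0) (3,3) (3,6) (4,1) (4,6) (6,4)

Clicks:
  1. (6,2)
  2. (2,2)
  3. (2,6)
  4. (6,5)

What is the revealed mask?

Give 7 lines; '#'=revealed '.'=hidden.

Click 1 (6,2) count=0: revealed 8 new [(5,0) (5,1) (5,2) (5,3) (6,0) (6,1) (6,2) (6,3)] -> total=8
Click 2 (2,2) count=1: revealed 1 new [(2,2)] -> total=9
Click 3 (2,6) count=2: revealed 1 new [(2,6)] -> total=10
Click 4 (6,5) count=1: revealed 1 new [(6,5)] -> total=11

Answer: .......
.......
..#...#
.......
.......
####...
####.#.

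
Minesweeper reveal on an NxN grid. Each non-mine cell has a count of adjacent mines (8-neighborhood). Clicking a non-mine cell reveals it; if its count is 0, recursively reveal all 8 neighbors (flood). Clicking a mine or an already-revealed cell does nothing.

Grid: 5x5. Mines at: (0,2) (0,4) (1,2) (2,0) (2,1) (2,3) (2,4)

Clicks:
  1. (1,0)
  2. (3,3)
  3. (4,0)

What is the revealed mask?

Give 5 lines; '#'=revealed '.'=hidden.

Click 1 (1,0) count=2: revealed 1 new [(1,0)] -> total=1
Click 2 (3,3) count=2: revealed 1 new [(3,3)] -> total=2
Click 3 (4,0) count=0: revealed 9 new [(3,0) (3,1) (3,2) (3,4) (4,0) (4,1) (4,2) (4,3) (4,4)] -> total=11

Answer: .....
#....
.....
#####
#####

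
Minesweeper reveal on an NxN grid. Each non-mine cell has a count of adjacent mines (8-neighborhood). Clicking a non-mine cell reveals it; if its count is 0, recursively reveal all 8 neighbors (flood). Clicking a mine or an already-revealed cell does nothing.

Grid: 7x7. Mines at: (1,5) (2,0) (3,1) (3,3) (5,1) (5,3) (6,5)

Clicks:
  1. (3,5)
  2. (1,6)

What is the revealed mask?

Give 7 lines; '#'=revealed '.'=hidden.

Click 1 (3,5) count=0: revealed 12 new [(2,4) (2,5) (2,6) (3,4) (3,5) (3,6) (4,4) (4,5) (4,6) (5,4) (5,5) (5,6)] -> total=12
Click 2 (1,6) count=1: revealed 1 new [(1,6)] -> total=13

Answer: .......
......#
....###
....###
....###
....###
.......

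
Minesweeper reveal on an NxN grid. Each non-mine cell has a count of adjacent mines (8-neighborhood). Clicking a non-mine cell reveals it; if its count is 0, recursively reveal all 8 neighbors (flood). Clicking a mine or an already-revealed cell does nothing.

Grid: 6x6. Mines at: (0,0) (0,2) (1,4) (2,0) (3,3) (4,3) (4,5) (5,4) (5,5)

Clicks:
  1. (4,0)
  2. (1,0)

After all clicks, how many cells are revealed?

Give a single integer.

Click 1 (4,0) count=0: revealed 9 new [(3,0) (3,1) (3,2) (4,0) (4,1) (4,2) (5,0) (5,1) (5,2)] -> total=9
Click 2 (1,0) count=2: revealed 1 new [(1,0)] -> total=10

Answer: 10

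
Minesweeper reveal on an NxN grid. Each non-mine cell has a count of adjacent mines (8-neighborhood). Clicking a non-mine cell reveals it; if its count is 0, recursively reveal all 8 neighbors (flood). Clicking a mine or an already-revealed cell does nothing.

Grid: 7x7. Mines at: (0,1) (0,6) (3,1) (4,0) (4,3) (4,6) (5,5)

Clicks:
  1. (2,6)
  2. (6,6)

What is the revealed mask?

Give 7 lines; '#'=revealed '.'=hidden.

Answer: ..####.
..#####
..#####
..#####
.......
.......
......#

Derivation:
Click 1 (2,6) count=0: revealed 19 new [(0,2) (0,3) (0,4) (0,5) (1,2) (1,3) (1,4) (1,5) (1,6) (2,2) (2,3) (2,4) (2,5) (2,6) (3,2) (3,3) (3,4) (3,5) (3,6)] -> total=19
Click 2 (6,6) count=1: revealed 1 new [(6,6)] -> total=20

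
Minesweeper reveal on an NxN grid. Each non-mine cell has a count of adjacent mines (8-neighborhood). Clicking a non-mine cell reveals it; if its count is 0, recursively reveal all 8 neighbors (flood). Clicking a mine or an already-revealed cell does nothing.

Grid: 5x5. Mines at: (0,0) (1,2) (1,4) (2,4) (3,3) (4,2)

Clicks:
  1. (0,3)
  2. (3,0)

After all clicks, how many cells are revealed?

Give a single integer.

Click 1 (0,3) count=2: revealed 1 new [(0,3)] -> total=1
Click 2 (3,0) count=0: revealed 8 new [(1,0) (1,1) (2,0) (2,1) (3,0) (3,1) (4,0) (4,1)] -> total=9

Answer: 9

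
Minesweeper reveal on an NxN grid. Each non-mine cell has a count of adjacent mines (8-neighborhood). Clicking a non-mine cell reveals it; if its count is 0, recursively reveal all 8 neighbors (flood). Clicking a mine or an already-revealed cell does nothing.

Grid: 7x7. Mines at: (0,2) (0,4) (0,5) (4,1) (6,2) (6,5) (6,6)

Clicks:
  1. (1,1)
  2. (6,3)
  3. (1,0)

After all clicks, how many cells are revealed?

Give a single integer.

Click 1 (1,1) count=1: revealed 1 new [(1,1)] -> total=1
Click 2 (6,3) count=1: revealed 1 new [(6,3)] -> total=2
Click 3 (1,0) count=0: revealed 32 new [(0,0) (0,1) (1,0) (1,2) (1,3) (1,4) (1,5) (1,6) (2,0) (2,1) (2,2) (2,3) (2,4) (2,5) (2,6) (3,0) (3,1) (3,2) (3,3) (3,4) (3,5) (3,6) (4,2) (4,3) (4,4) (4,5) (4,6) (5,2) (5,3) (5,4) (5,5) (5,6)] -> total=34

Answer: 34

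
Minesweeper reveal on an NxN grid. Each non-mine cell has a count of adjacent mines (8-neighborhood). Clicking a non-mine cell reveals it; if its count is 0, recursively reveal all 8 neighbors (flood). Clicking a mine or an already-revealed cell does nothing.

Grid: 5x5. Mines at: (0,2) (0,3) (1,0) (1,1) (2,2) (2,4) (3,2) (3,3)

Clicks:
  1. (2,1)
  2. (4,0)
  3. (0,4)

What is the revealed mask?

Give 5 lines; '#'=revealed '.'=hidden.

Answer: ....#
.....
##...
##...
##...

Derivation:
Click 1 (2,1) count=4: revealed 1 new [(2,1)] -> total=1
Click 2 (4,0) count=0: revealed 5 new [(2,0) (3,0) (3,1) (4,0) (4,1)] -> total=6
Click 3 (0,4) count=1: revealed 1 new [(0,4)] -> total=7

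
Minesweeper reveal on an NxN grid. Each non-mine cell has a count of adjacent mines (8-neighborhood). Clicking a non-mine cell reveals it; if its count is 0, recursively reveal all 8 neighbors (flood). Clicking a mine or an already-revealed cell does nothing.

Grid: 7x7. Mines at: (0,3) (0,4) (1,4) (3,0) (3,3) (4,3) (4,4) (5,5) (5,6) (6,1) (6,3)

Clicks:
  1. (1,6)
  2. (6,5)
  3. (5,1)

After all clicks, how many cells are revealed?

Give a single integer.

Click 1 (1,6) count=0: revealed 10 new [(0,5) (0,6) (1,5) (1,6) (2,5) (2,6) (3,5) (3,6) (4,5) (4,6)] -> total=10
Click 2 (6,5) count=2: revealed 1 new [(6,5)] -> total=11
Click 3 (5,1) count=1: revealed 1 new [(5,1)] -> total=12

Answer: 12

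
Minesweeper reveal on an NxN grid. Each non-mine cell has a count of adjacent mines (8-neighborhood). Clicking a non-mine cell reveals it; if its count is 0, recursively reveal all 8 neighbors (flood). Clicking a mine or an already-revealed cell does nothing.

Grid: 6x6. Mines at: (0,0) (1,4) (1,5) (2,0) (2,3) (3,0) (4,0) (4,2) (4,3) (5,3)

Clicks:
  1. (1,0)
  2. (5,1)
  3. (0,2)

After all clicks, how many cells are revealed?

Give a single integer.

Click 1 (1,0) count=2: revealed 1 new [(1,0)] -> total=1
Click 2 (5,1) count=2: revealed 1 new [(5,1)] -> total=2
Click 3 (0,2) count=0: revealed 6 new [(0,1) (0,2) (0,3) (1,1) (1,2) (1,3)] -> total=8

Answer: 8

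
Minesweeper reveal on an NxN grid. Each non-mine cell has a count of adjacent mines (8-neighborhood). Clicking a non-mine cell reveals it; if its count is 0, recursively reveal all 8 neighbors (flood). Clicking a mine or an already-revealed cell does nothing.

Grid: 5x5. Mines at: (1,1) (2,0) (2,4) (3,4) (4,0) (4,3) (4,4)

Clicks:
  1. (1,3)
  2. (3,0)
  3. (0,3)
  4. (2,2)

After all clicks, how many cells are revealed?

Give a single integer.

Answer: 8

Derivation:
Click 1 (1,3) count=1: revealed 1 new [(1,3)] -> total=1
Click 2 (3,0) count=2: revealed 1 new [(3,0)] -> total=2
Click 3 (0,3) count=0: revealed 5 new [(0,2) (0,3) (0,4) (1,2) (1,4)] -> total=7
Click 4 (2,2) count=1: revealed 1 new [(2,2)] -> total=8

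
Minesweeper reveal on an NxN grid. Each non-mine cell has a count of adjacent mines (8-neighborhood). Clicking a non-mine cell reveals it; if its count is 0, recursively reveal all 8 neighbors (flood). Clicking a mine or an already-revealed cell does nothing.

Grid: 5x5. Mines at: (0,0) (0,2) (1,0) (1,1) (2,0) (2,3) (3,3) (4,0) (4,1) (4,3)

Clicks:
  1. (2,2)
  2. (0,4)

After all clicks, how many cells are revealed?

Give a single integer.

Click 1 (2,2) count=3: revealed 1 new [(2,2)] -> total=1
Click 2 (0,4) count=0: revealed 4 new [(0,3) (0,4) (1,3) (1,4)] -> total=5

Answer: 5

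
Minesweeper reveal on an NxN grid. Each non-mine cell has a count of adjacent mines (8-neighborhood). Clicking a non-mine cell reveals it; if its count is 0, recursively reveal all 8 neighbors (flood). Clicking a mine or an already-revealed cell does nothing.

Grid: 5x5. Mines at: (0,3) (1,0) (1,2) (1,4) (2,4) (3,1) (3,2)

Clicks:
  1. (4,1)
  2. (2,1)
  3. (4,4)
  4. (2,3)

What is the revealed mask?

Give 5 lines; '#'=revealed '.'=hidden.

Answer: .....
.....
.#.#.
...##
.#.##

Derivation:
Click 1 (4,1) count=2: revealed 1 new [(4,1)] -> total=1
Click 2 (2,1) count=4: revealed 1 new [(2,1)] -> total=2
Click 3 (4,4) count=0: revealed 4 new [(3,3) (3,4) (4,3) (4,4)] -> total=6
Click 4 (2,3) count=4: revealed 1 new [(2,3)] -> total=7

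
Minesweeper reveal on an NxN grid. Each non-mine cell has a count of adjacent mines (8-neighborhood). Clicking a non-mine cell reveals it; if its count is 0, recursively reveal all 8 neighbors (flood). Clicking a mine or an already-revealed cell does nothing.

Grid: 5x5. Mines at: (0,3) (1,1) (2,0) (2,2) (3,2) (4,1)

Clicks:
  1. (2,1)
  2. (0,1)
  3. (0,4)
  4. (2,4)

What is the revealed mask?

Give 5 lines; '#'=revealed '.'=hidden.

Click 1 (2,1) count=4: revealed 1 new [(2,1)] -> total=1
Click 2 (0,1) count=1: revealed 1 new [(0,1)] -> total=2
Click 3 (0,4) count=1: revealed 1 new [(0,4)] -> total=3
Click 4 (2,4) count=0: revealed 8 new [(1,3) (1,4) (2,3) (2,4) (3,3) (3,4) (4,3) (4,4)] -> total=11

Answer: .#..#
...##
.#.##
...##
...##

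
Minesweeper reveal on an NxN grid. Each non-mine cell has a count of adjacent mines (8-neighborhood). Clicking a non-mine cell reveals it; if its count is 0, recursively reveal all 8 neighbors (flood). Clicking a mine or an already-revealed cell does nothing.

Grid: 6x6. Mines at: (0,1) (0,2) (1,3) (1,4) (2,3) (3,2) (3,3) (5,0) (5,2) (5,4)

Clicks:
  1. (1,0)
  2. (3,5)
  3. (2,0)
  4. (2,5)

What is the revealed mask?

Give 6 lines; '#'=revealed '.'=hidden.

Click 1 (1,0) count=1: revealed 1 new [(1,0)] -> total=1
Click 2 (3,5) count=0: revealed 6 new [(2,4) (2,5) (3,4) (3,5) (4,4) (4,5)] -> total=7
Click 3 (2,0) count=0: revealed 7 new [(1,1) (2,0) (2,1) (3,0) (3,1) (4,0) (4,1)] -> total=14
Click 4 (2,5) count=1: revealed 0 new [(none)] -> total=14

Answer: ......
##....
##..##
##..##
##..##
......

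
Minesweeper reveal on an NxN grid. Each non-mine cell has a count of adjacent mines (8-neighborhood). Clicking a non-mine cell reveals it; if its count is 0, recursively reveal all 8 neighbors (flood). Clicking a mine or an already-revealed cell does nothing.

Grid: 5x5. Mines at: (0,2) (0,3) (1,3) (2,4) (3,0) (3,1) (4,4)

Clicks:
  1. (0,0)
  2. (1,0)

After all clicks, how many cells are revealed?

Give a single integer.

Answer: 6

Derivation:
Click 1 (0,0) count=0: revealed 6 new [(0,0) (0,1) (1,0) (1,1) (2,0) (2,1)] -> total=6
Click 2 (1,0) count=0: revealed 0 new [(none)] -> total=6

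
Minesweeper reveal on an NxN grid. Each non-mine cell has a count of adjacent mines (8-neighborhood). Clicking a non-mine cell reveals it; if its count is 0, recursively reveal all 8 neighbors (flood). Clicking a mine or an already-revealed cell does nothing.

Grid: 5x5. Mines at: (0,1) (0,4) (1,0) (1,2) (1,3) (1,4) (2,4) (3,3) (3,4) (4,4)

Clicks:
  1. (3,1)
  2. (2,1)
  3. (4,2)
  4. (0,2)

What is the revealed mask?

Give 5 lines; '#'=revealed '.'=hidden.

Click 1 (3,1) count=0: revealed 9 new [(2,0) (2,1) (2,2) (3,0) (3,1) (3,2) (4,0) (4,1) (4,2)] -> total=9
Click 2 (2,1) count=2: revealed 0 new [(none)] -> total=9
Click 3 (4,2) count=1: revealed 0 new [(none)] -> total=9
Click 4 (0,2) count=3: revealed 1 new [(0,2)] -> total=10

Answer: ..#..
.....
###..
###..
###..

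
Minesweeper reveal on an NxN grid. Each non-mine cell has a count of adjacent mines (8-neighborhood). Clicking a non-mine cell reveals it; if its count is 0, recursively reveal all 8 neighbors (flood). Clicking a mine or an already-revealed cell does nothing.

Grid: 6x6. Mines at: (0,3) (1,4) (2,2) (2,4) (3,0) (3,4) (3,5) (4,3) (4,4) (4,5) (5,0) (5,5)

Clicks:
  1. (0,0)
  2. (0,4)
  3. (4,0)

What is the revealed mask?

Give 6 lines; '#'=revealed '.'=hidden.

Answer: ###.#.
###...
##....
......
#.....
......

Derivation:
Click 1 (0,0) count=0: revealed 8 new [(0,0) (0,1) (0,2) (1,0) (1,1) (1,2) (2,0) (2,1)] -> total=8
Click 2 (0,4) count=2: revealed 1 new [(0,4)] -> total=9
Click 3 (4,0) count=2: revealed 1 new [(4,0)] -> total=10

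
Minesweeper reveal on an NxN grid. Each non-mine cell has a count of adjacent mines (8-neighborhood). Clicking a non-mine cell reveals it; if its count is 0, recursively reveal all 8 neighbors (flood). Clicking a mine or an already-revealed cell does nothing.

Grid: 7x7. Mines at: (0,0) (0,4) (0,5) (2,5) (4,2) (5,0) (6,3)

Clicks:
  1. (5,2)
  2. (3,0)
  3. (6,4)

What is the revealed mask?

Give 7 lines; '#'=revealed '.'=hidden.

Answer: .###...
#####..
#####..
#####..
##.....
..#....
....#..

Derivation:
Click 1 (5,2) count=2: revealed 1 new [(5,2)] -> total=1
Click 2 (3,0) count=0: revealed 20 new [(0,1) (0,2) (0,3) (1,0) (1,1) (1,2) (1,3) (1,4) (2,0) (2,1) (2,2) (2,3) (2,4) (3,0) (3,1) (3,2) (3,3) (3,4) (4,0) (4,1)] -> total=21
Click 3 (6,4) count=1: revealed 1 new [(6,4)] -> total=22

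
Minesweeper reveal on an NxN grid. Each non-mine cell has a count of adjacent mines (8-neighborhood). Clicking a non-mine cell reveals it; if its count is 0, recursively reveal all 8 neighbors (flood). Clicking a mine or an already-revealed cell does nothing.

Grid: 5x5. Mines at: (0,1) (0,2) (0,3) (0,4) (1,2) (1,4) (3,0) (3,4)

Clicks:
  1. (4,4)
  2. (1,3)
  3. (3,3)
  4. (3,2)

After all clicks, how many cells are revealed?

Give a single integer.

Answer: 11

Derivation:
Click 1 (4,4) count=1: revealed 1 new [(4,4)] -> total=1
Click 2 (1,3) count=5: revealed 1 new [(1,3)] -> total=2
Click 3 (3,3) count=1: revealed 1 new [(3,3)] -> total=3
Click 4 (3,2) count=0: revealed 8 new [(2,1) (2,2) (2,3) (3,1) (3,2) (4,1) (4,2) (4,3)] -> total=11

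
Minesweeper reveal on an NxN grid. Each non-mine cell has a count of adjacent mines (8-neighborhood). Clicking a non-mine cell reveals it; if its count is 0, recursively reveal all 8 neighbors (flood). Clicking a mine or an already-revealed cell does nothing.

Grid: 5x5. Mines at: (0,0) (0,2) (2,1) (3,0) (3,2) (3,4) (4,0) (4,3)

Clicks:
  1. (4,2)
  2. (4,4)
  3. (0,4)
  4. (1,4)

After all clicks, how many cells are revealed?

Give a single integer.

Answer: 8

Derivation:
Click 1 (4,2) count=2: revealed 1 new [(4,2)] -> total=1
Click 2 (4,4) count=2: revealed 1 new [(4,4)] -> total=2
Click 3 (0,4) count=0: revealed 6 new [(0,3) (0,4) (1,3) (1,4) (2,3) (2,4)] -> total=8
Click 4 (1,4) count=0: revealed 0 new [(none)] -> total=8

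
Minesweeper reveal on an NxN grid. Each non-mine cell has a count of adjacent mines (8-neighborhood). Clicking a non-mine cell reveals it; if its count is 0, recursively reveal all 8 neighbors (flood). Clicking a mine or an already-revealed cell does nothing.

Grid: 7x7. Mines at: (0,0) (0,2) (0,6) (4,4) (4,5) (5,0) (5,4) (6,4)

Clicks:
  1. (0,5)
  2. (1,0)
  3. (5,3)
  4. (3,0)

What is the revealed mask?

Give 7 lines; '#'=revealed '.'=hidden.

Answer: ...###.
#######
#######
#######
####...
.###...
.###...

Derivation:
Click 1 (0,5) count=1: revealed 1 new [(0,5)] -> total=1
Click 2 (1,0) count=1: revealed 1 new [(1,0)] -> total=2
Click 3 (5,3) count=3: revealed 1 new [(5,3)] -> total=3
Click 4 (3,0) count=0: revealed 31 new [(0,3) (0,4) (1,1) (1,2) (1,3) (1,4) (1,5) (1,6) (2,0) (2,1) (2,2) (2,3) (2,4) (2,5) (2,6) (3,0) (3,1) (3,2) (3,3) (3,4) (3,5) (3,6) (4,0) (4,1) (4,2) (4,3) (5,1) (5,2) (6,1) (6,2) (6,3)] -> total=34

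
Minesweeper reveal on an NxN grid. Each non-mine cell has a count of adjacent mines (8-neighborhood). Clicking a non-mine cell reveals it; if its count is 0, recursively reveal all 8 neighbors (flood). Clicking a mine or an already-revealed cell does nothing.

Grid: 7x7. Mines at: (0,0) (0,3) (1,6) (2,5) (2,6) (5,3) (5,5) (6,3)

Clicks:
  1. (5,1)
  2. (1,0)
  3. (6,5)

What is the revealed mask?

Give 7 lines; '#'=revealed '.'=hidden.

Click 1 (5,1) count=0: revealed 26 new [(1,0) (1,1) (1,2) (1,3) (1,4) (2,0) (2,1) (2,2) (2,3) (2,4) (3,0) (3,1) (3,2) (3,3) (3,4) (4,0) (4,1) (4,2) (4,3) (4,4) (5,0) (5,1) (5,2) (6,0) (6,1) (6,2)] -> total=26
Click 2 (1,0) count=1: revealed 0 new [(none)] -> total=26
Click 3 (6,5) count=1: revealed 1 new [(6,5)] -> total=27

Answer: .......
#####..
#####..
#####..
#####..
###....
###..#.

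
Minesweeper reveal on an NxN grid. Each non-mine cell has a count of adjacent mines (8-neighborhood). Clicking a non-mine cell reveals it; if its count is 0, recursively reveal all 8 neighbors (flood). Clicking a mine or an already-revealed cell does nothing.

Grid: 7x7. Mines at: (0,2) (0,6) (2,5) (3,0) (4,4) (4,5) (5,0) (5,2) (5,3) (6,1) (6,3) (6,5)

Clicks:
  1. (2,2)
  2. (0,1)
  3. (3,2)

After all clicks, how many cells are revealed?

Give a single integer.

Click 1 (2,2) count=0: revealed 15 new [(1,1) (1,2) (1,3) (1,4) (2,1) (2,2) (2,3) (2,4) (3,1) (3,2) (3,3) (3,4) (4,1) (4,2) (4,3)] -> total=15
Click 2 (0,1) count=1: revealed 1 new [(0,1)] -> total=16
Click 3 (3,2) count=0: revealed 0 new [(none)] -> total=16

Answer: 16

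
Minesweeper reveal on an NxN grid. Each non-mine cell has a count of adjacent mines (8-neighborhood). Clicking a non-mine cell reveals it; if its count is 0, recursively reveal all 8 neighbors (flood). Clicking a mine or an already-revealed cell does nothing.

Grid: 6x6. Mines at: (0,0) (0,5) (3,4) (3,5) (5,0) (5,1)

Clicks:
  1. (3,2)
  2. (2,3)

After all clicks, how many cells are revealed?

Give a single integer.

Answer: 22

Derivation:
Click 1 (3,2) count=0: revealed 22 new [(0,1) (0,2) (0,3) (0,4) (1,0) (1,1) (1,2) (1,3) (1,4) (2,0) (2,1) (2,2) (2,3) (2,4) (3,0) (3,1) (3,2) (3,3) (4,0) (4,1) (4,2) (4,3)] -> total=22
Click 2 (2,3) count=1: revealed 0 new [(none)] -> total=22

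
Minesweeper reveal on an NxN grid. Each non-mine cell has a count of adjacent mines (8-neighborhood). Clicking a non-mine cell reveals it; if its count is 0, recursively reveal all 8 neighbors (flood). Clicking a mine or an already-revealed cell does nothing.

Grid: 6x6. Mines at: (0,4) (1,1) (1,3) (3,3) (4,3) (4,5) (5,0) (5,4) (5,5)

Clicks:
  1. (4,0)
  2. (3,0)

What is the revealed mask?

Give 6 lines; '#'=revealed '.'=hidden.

Answer: ......
......
###...
###...
###...
......

Derivation:
Click 1 (4,0) count=1: revealed 1 new [(4,0)] -> total=1
Click 2 (3,0) count=0: revealed 8 new [(2,0) (2,1) (2,2) (3,0) (3,1) (3,2) (4,1) (4,2)] -> total=9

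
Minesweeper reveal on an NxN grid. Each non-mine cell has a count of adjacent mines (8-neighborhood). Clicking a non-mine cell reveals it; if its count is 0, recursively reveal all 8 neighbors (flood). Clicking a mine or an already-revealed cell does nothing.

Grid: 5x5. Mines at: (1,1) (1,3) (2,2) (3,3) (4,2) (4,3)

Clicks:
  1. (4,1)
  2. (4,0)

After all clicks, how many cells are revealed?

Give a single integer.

Click 1 (4,1) count=1: revealed 1 new [(4,1)] -> total=1
Click 2 (4,0) count=0: revealed 5 new [(2,0) (2,1) (3,0) (3,1) (4,0)] -> total=6

Answer: 6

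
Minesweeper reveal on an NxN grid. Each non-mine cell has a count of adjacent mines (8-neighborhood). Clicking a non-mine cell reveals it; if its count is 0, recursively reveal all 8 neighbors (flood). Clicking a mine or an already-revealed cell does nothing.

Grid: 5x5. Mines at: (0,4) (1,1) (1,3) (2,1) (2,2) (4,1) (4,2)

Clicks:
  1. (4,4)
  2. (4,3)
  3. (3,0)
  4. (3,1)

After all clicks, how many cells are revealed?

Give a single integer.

Click 1 (4,4) count=0: revealed 6 new [(2,3) (2,4) (3,3) (3,4) (4,3) (4,4)] -> total=6
Click 2 (4,3) count=1: revealed 0 new [(none)] -> total=6
Click 3 (3,0) count=2: revealed 1 new [(3,0)] -> total=7
Click 4 (3,1) count=4: revealed 1 new [(3,1)] -> total=8

Answer: 8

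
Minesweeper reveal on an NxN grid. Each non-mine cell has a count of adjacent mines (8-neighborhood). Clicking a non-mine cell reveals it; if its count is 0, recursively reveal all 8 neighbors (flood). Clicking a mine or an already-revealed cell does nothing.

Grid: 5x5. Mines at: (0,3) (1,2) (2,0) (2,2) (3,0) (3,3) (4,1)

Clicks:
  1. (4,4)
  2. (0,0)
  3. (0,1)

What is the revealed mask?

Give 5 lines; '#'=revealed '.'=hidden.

Click 1 (4,4) count=1: revealed 1 new [(4,4)] -> total=1
Click 2 (0,0) count=0: revealed 4 new [(0,0) (0,1) (1,0) (1,1)] -> total=5
Click 3 (0,1) count=1: revealed 0 new [(none)] -> total=5

Answer: ##...
##...
.....
.....
....#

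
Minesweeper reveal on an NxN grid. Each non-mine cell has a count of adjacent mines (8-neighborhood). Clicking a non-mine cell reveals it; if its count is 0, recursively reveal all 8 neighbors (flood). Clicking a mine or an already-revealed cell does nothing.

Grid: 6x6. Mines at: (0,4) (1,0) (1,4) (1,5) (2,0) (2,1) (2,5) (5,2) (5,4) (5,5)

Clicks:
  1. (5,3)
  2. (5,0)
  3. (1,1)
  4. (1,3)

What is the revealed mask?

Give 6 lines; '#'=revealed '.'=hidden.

Click 1 (5,3) count=2: revealed 1 new [(5,3)] -> total=1
Click 2 (5,0) count=0: revealed 6 new [(3,0) (3,1) (4,0) (4,1) (5,0) (5,1)] -> total=7
Click 3 (1,1) count=3: revealed 1 new [(1,1)] -> total=8
Click 4 (1,3) count=2: revealed 1 new [(1,3)] -> total=9

Answer: ......
.#.#..
......
##....
##....
##.#..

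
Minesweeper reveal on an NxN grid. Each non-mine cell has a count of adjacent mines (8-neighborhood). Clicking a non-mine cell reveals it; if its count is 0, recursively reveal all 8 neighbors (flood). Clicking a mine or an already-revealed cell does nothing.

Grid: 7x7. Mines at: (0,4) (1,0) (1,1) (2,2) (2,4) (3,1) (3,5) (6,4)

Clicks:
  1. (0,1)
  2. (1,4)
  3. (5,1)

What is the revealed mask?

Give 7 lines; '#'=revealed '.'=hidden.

Answer: .#.....
....#..
.......
..###..
#####..
#####..
####...

Derivation:
Click 1 (0,1) count=2: revealed 1 new [(0,1)] -> total=1
Click 2 (1,4) count=2: revealed 1 new [(1,4)] -> total=2
Click 3 (5,1) count=0: revealed 17 new [(3,2) (3,3) (3,4) (4,0) (4,1) (4,2) (4,3) (4,4) (5,0) (5,1) (5,2) (5,3) (5,4) (6,0) (6,1) (6,2) (6,3)] -> total=19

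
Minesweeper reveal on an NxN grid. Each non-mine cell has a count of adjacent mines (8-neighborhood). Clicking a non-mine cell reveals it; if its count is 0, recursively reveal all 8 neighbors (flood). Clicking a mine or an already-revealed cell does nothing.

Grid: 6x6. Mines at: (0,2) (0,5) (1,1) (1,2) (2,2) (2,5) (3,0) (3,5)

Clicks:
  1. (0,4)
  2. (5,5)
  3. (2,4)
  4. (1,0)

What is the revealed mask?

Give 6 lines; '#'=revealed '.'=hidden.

Answer: ....#.
#.....
....#.
.####.
######
######

Derivation:
Click 1 (0,4) count=1: revealed 1 new [(0,4)] -> total=1
Click 2 (5,5) count=0: revealed 16 new [(3,1) (3,2) (3,3) (3,4) (4,0) (4,1) (4,2) (4,3) (4,4) (4,5) (5,0) (5,1) (5,2) (5,3) (5,4) (5,5)] -> total=17
Click 3 (2,4) count=2: revealed 1 new [(2,4)] -> total=18
Click 4 (1,0) count=1: revealed 1 new [(1,0)] -> total=19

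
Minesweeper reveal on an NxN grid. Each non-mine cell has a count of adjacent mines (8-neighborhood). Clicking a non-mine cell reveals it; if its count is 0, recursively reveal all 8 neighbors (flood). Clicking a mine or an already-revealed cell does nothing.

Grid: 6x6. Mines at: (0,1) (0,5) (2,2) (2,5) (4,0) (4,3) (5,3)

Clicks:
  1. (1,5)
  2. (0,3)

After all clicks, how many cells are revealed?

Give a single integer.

Click 1 (1,5) count=2: revealed 1 new [(1,5)] -> total=1
Click 2 (0,3) count=0: revealed 6 new [(0,2) (0,3) (0,4) (1,2) (1,3) (1,4)] -> total=7

Answer: 7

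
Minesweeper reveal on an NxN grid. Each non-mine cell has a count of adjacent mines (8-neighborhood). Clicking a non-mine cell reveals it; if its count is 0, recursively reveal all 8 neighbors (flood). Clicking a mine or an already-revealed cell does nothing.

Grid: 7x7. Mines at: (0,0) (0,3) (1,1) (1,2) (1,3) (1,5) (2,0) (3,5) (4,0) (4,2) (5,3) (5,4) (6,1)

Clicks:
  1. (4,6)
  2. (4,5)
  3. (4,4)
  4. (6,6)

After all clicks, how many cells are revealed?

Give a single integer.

Click 1 (4,6) count=1: revealed 1 new [(4,6)] -> total=1
Click 2 (4,5) count=2: revealed 1 new [(4,5)] -> total=2
Click 3 (4,4) count=3: revealed 1 new [(4,4)] -> total=3
Click 4 (6,6) count=0: revealed 4 new [(5,5) (5,6) (6,5) (6,6)] -> total=7

Answer: 7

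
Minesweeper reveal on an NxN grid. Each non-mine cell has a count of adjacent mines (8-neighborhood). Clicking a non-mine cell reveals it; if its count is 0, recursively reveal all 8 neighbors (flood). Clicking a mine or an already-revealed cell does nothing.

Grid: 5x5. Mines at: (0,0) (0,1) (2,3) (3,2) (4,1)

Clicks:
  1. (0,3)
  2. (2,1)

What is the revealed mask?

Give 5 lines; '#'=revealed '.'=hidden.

Click 1 (0,3) count=0: revealed 6 new [(0,2) (0,3) (0,4) (1,2) (1,3) (1,4)] -> total=6
Click 2 (2,1) count=1: revealed 1 new [(2,1)] -> total=7

Answer: ..###
..###
.#...
.....
.....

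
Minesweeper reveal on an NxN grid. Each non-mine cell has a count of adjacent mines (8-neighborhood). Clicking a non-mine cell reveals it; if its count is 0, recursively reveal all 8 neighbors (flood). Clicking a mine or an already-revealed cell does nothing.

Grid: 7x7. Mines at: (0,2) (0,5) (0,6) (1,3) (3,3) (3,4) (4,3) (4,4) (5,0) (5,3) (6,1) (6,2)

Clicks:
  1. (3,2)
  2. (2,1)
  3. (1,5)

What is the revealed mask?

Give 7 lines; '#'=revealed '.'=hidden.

Answer: ##.....
###..#.
###....
###....
###....
.......
.......

Derivation:
Click 1 (3,2) count=2: revealed 1 new [(3,2)] -> total=1
Click 2 (2,1) count=0: revealed 13 new [(0,0) (0,1) (1,0) (1,1) (1,2) (2,0) (2,1) (2,2) (3,0) (3,1) (4,0) (4,1) (4,2)] -> total=14
Click 3 (1,5) count=2: revealed 1 new [(1,5)] -> total=15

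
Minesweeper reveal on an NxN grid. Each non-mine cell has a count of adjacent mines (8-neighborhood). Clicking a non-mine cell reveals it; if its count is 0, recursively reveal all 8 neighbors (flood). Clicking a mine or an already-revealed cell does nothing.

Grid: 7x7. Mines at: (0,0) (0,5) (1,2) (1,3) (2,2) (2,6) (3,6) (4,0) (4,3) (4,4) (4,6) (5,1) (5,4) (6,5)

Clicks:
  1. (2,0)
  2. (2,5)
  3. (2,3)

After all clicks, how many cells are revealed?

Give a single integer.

Answer: 8

Derivation:
Click 1 (2,0) count=0: revealed 6 new [(1,0) (1,1) (2,0) (2,1) (3,0) (3,1)] -> total=6
Click 2 (2,5) count=2: revealed 1 new [(2,5)] -> total=7
Click 3 (2,3) count=3: revealed 1 new [(2,3)] -> total=8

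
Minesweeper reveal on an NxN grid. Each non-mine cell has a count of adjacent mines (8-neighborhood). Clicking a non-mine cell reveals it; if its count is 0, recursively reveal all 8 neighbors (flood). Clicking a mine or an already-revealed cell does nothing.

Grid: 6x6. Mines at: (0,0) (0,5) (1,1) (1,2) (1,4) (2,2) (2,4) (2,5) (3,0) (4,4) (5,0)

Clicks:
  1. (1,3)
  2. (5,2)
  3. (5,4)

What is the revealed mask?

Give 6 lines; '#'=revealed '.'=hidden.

Click 1 (1,3) count=4: revealed 1 new [(1,3)] -> total=1
Click 2 (5,2) count=0: revealed 9 new [(3,1) (3,2) (3,3) (4,1) (4,2) (4,3) (5,1) (5,2) (5,3)] -> total=10
Click 3 (5,4) count=1: revealed 1 new [(5,4)] -> total=11

Answer: ......
...#..
......
.###..
.###..
.####.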